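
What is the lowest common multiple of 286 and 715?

1430

286 = 2 · 11 · 13; 715 = 5 · 11 · 13
max exponents: 2 · 5 · 11 · 13 = 1430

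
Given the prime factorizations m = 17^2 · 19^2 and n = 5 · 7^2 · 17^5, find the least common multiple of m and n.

max exponent per prime: 5 · 7^2 · 17^5 · 19^2 = 125579252365

125579252365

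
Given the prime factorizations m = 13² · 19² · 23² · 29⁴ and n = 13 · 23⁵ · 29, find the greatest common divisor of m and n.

199433

min exponent per shared prime: 13 · 23² · 29 = 199433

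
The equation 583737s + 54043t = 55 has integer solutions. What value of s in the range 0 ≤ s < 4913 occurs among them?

Reduce mod 54043: 583737s ≡ 55 (mod 54043). With g = gcd(583737, 54043) = 11 dividing 55, divide through: 53067s ≡ 5 (mod 4913).
Since gcd(53067, 4913) = 1, s ≡ 5·(53067)⁻¹ ≡ 4616 (mod 4913). Smallest non-negative: 4616.

4616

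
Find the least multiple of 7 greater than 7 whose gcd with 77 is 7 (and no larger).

14

gcd(t, 77) = 7 forces 7 | t; write t = 7s. Then gcd(7s, 7·11) = 7·gcd(s, 11), so need gcd(s, 11) = 1.
7s > 7 gives s ≥ 2. The least s ≥ 2 coprime to 11 is 2, so t = 7·2 = 14.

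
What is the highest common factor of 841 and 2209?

1

Euclid: 2209 = 2·841 + 527; 841 = 1·527 + 314; 527 = 1·314 + 213; 314 = 1·213 + 101; 213 = 2·101 + 11; 101 = 9·11 + 2; 11 = 5·2 + 1; 2 = 2·1 + 0. Last nonzero remainder: 1.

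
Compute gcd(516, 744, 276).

gcd(516, 744): 744 = 1·516 + 228; 516 = 2·228 + 60; 228 = 3·60 + 48; 60 = 1·48 + 12; 48 = 4·12 + 0 → 12
gcd(12, 276): 276 = 23·12 + 0 → 12

12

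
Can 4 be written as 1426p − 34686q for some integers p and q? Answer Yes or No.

Yes

By Bézout, 1426p − 34686q = 4 has integer solutions iff gcd(1426, 34686) | 4.
Euclid: 34686 = 24·1426 + 462; 1426 = 3·462 + 40; 462 = 11·40 + 22; 40 = 1·22 + 18; 22 = 1·18 + 4; 18 = 4·4 + 2; 4 = 2·2 + 0. gcd = 2; 4 mod 2 = 0. Yes.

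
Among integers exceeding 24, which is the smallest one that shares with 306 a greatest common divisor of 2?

Multiples of 2 above 24: 2·13, 2·14, … . Need the cofactor coprime to 306/2 = 153.
Checking s = 13, 14, … the first with gcd(s, 153) = 1 is s = 13, giving 26.

26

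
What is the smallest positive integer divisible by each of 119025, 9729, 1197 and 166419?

119025 = 3² · 5² · 23²; 9729 = 3² · 23 · 47; 1197 = 3² · 7 · 19; 166419 = 3² · 11 · 41²
lcm takes max exponent of each prime: 3² · 5² · 7 · 11 · 19 · 23² · 41² · 47 = 13757771360025

13757771360025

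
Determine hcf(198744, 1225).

49

Euclid: 198744 = 162·1225 + 294; 1225 = 4·294 + 49; 294 = 6·49 + 0. Last nonzero remainder: 49.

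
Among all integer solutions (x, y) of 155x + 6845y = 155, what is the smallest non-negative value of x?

1

gcd(155, 6845) = 5 (Euclid: 6845 = 44·155 + 25; 155 = 6·25 + 5; 25 = 5·5 + 0), and 5 | 155.
Extended Euclid: 155·(265) + 6845·(-6) = 5. Scale by 31: x₀ = 8215.
General solution x = x₀ + 1369t; reducing mod 1369 gives x = 1 (and y = 0).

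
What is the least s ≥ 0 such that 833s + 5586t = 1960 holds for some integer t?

56

gcd(833, 5586) = 49 (Euclid: 5586 = 6·833 + 588; 833 = 1·588 + 245; 588 = 2·245 + 98; 245 = 2·98 + 49; 98 = 2·49 + 0), and 49 | 1960.
Extended Euclid: 833·(47) + 5586·(-7) = 49. Scale by 40: s₀ = 1880.
General solution s = s₀ + 114k; reducing mod 114 gives s = 56 (and t = -8).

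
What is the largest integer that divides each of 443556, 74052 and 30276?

gcd(443556, 74052): 443556 = 5·74052 + 73296; 74052 = 1·73296 + 756; 73296 = 96·756 + 720; 756 = 1·720 + 36; 720 = 20·36 + 0 → 36
gcd(36, 30276): 30276 = 841·36 + 0 → 36

36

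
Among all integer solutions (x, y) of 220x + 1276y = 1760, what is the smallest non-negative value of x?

8

Euclid: 1276 = 5·220 + 176; 220 = 1·176 + 44; 176 = 4·44 + 0 → gcd = 44; 1760 = 44·40.
Back-substitution yields 220·(6) + 1276·(-1) = 44, so one solution is x = 6·40 = 240, y = -1·40 = -40.
Solutions in x differ by 1276/44 = 29; the one in [0, 29) is 240 mod 29 = 8.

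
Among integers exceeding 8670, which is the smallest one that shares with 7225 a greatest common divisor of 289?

8959

gcd(k, 7225) = 289 forces 289 | k; write k = 289s. Then gcd(289s, 289·25) = 289·gcd(s, 25), so need gcd(s, 25) = 1.
289s > 8670 gives s ≥ 31. The least s ≥ 31 coprime to 25 is 31, so k = 289·31 = 8959.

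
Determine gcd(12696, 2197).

1

12696 = 2³ · 3 · 23²
2197 = 13³
Common: 1 = 1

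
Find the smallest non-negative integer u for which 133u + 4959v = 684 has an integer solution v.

gcd(133, 4959) = 19 (Euclid: 4959 = 37·133 + 38; 133 = 3·38 + 19; 38 = 2·19 + 0), and 19 | 684.
Extended Euclid: 133·(112) + 4959·(-3) = 19. Scale by 36: u₀ = 4032.
General solution u = u₀ + 261t; reducing mod 261 gives u = 117 (and v = -3).

117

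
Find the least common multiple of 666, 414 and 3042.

666 = 2 · 3² · 37; 414 = 2 · 3² · 23; 3042 = 2 · 3² · 13²
lcm takes max exponent of each prime: 2 · 3² · 13² · 23 · 37 = 2588742

2588742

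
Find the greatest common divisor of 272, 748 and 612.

272 = 2⁴ · 17; 748 = 2² · 11 · 17; 612 = 2² · 3² · 17
gcd takes min exponent of each prime: 2² · 17 = 68

68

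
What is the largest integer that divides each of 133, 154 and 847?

gcd(133, 154): 154 = 1·133 + 21; 133 = 6·21 + 7; 21 = 3·7 + 0 → 7
gcd(7, 847): 847 = 121·7 + 0 → 7

7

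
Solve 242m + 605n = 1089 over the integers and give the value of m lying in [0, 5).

2

Reduce mod 605: 242m ≡ 1089 (mod 605). With g = gcd(242, 605) = 121 dividing 1089, divide through: 2m ≡ 9 (mod 5).
Since gcd(2, 5) = 1, m ≡ 9·(2)⁻¹ ≡ 2 (mod 5). Smallest non-negative: 2.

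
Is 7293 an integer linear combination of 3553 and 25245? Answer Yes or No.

By Bézout, 3553p − 25245q = 7293 has integer solutions iff gcd(3553, 25245) | 7293.
Euclid: 25245 = 7·3553 + 374; 3553 = 9·374 + 187; 374 = 2·187 + 0. gcd = 187; 7293 mod 187 = 0. Yes.

Yes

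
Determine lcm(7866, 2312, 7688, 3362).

7866 = 2 · 3² · 19 · 23; 2312 = 2³ · 17²; 7688 = 2³ · 31²; 3362 = 2 · 41²
lcm takes max exponent of each prime: 2³ · 3² · 17² · 19 · 23 · 31² · 41² = 14689360095336

14689360095336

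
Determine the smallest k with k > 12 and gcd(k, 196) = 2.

196 = 2·98. Any k with gcd(k, 196) = 2 is a multiple of 2, say 2s, with s coprime to 98.
Need s > 12/2, so s ≥ 7. First s ≥ 7 with gcd(s, 98) = 1 is s = 9. Thus k = 2·9 = 18.

18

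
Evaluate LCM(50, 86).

50 = 2 · 5²; 86 = 2 · 43
max exponents: 2 · 5² · 43 = 2150

2150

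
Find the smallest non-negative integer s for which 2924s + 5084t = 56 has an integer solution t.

80

Euclid: 5084 = 1·2924 + 2160; 2924 = 1·2160 + 764; 2160 = 2·764 + 632; 764 = 1·632 + 132; 632 = 4·132 + 104; 132 = 1·104 + 28; 104 = 3·28 + 20; 28 = 1·20 + 8; 20 = 2·8 + 4; 8 = 2·4 + 0 → gcd = 4; 56 = 4·14.
Back-substitution yields 2924·(-539) + 5084·(310) = 4, so one solution is s = -539·14 = -7546, t = 310·14 = 4340.
Solutions in s differ by 5084/4 = 1271; the one in [0, 1271) is -7546 mod 1271 = 80.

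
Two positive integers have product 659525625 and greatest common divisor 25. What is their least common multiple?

For any two positive integers, gcd × lcm equals their product. Hence lcm = 659525625 / 25 = 26381025.

26381025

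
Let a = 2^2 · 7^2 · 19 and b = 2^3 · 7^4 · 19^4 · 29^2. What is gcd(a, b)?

min exponent per shared prime: 2^2 · 7^2 · 19 = 3724

3724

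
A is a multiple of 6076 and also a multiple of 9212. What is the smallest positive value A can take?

285572

gcd first: 9212 = 1·6076 + 3136; 6076 = 1·3136 + 2940; 3136 = 1·2940 + 196; 2940 = 15·196 + 0 → gcd = 196
lcm = 6076·9212/gcd = 55972112/196 = 285572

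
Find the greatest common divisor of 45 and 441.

9

Euclid: 441 = 9·45 + 36; 45 = 1·36 + 9; 36 = 4·9 + 0. Last nonzero remainder: 9.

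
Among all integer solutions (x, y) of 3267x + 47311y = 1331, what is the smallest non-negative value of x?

gcd(3267, 47311) = 121 (Euclid: 47311 = 14·3267 + 1573; 3267 = 2·1573 + 121; 1573 = 13·121 + 0), and 121 | 1331.
Extended Euclid: 3267·(29) + 47311·(-2) = 121. Scale by 11: x₀ = 319.
General solution x = x₀ + 391t; reducing mod 391 gives x = 319 (and y = -22).

319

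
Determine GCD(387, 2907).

387 = 3² · 43
2907 = 3² · 17 · 19
Common: 3² = 9

9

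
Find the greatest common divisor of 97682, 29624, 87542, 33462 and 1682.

gcd(97682, 29624): 97682 = 3·29624 + 8810; 29624 = 3·8810 + 3194; 8810 = 2·3194 + 2422; 3194 = 1·2422 + 772; 2422 = 3·772 + 106; 772 = 7·106 + 30; 106 = 3·30 + 16; 30 = 1·16 + 14; 16 = 1·14 + 2; 14 = 7·2 + 0 → 2
gcd(2, 87542): 87542 = 43771·2 + 0 → 2
gcd(2, 33462): 33462 = 16731·2 + 0 → 2
gcd(2, 1682): 1682 = 841·2 + 0 → 2

2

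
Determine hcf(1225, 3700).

Euclid: 3700 = 3·1225 + 25; 1225 = 49·25 + 0. Last nonzero remainder: 25.

25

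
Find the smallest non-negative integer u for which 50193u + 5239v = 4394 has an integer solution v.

Reduce mod 5239: 50193u ≡ 4394 (mod 5239). With g = gcd(50193, 5239) = 169 dividing 4394, divide through: 297u ≡ 26 (mod 31).
Since gcd(297, 31) = 1, u ≡ 26·(297)⁻¹ ≡ 29 (mod 31). Smallest non-negative: 29.

29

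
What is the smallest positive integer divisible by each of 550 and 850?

gcd first: 850 = 1·550 + 300; 550 = 1·300 + 250; 300 = 1·250 + 50; 250 = 5·50 + 0 → gcd = 50
lcm = 550·850/gcd = 467500/50 = 9350

9350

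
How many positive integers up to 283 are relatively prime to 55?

Prime factors of 55: 5, 11. Count integers ≤ 283 divisible by none of them.
By inclusion–exclusion: 283 − ⌊283/5⌋ − ⌊283/11⌋ + ⌊283/55⌋ = 207.

207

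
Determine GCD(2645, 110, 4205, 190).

5

2645 = 5 · 23²; 110 = 2 · 5 · 11; 4205 = 5 · 29²; 190 = 2 · 5 · 19
gcd takes min exponent of each prime: 5 = 5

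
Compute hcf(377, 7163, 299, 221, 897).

377 = 13 · 29; 7163 = 13 · 19 · 29; 299 = 13 · 23; 221 = 13 · 17; 897 = 3 · 13 · 23
gcd takes min exponent of each prime: 13 = 13

13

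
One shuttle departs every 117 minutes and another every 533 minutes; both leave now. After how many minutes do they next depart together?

4797

gcd first: 533 = 4·117 + 65; 117 = 1·65 + 52; 65 = 1·52 + 13; 52 = 4·13 + 0 → gcd = 13
lcm = 117·533/gcd = 62361/13 = 4797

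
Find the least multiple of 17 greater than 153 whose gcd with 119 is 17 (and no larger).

Multiples of 17 above 153: 17·10, 17·11, … . Need the cofactor coprime to 119/17 = 7.
Checking s = 10, 11, … the first with gcd(s, 7) = 1 is s = 10, giving 170.

170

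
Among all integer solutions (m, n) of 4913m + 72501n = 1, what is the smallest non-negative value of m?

Euclid: 72501 = 14·4913 + 3719; 4913 = 1·3719 + 1194; 3719 = 3·1194 + 137; 1194 = 8·137 + 98; 137 = 1·98 + 39; 98 = 2·39 + 20; 39 = 1·20 + 19; 20 = 1·19 + 1; 19 = 19·1 + 0 → gcd = 1; 1 = 1·1.
Back-substitution yields 4913·(3704) + 72501·(-251) = 1, so one solution is m = 3704·1 = 3704, n = -251·1 = -251.
Solutions in m differ by 72501/1 = 72501; the one in [0, 72501) is 3704 mod 72501 = 3704.

3704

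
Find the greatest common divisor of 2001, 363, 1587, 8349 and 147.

2001 = 3 · 23 · 29; 363 = 3 · 11²; 1587 = 3 · 23²; 8349 = 3 · 11² · 23; 147 = 3 · 7²
gcd takes min exponent of each prime: 3 = 3

3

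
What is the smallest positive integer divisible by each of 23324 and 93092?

31930556

gcd first: 93092 = 3·23324 + 23120; 23324 = 1·23120 + 204; 23120 = 113·204 + 68; 204 = 3·68 + 0 → gcd = 68
lcm = 23324·93092/gcd = 2171277808/68 = 31930556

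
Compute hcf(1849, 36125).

1

Euclid: 36125 = 19·1849 + 994; 1849 = 1·994 + 855; 994 = 1·855 + 139; 855 = 6·139 + 21; 139 = 6·21 + 13; 21 = 1·13 + 8; 13 = 1·8 + 5; 8 = 1·5 + 3; 5 = 1·3 + 2; 3 = 1·2 + 1; 2 = 2·1 + 0. Last nonzero remainder: 1.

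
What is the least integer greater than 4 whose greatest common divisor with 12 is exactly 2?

gcd(m, 12) = 2 forces 2 | m; write m = 2s. Then gcd(2s, 2·6) = 2·gcd(s, 6), so need gcd(s, 6) = 1.
2s > 4 gives s ≥ 3. The least s ≥ 3 coprime to 6 is 5, so m = 2·5 = 10.

10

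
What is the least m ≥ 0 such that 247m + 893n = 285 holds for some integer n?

Reduce mod 893: 247m ≡ 285 (mod 893). With g = gcd(247, 893) = 19 dividing 285, divide through: 13m ≡ 15 (mod 47).
Since gcd(13, 47) = 1, m ≡ 15·(13)⁻¹ ≡ 12 (mod 47). Smallest non-negative: 12.

12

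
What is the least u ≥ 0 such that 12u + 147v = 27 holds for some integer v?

39

Euclid: 147 = 12·12 + 3; 12 = 4·3 + 0 → gcd = 3; 27 = 3·9.
Back-substitution yields 12·(-12) + 147·(1) = 3, so one solution is u = -12·9 = -108, v = 1·9 = 9.
Solutions in u differ by 147/3 = 49; the one in [0, 49) is -108 mod 49 = 39.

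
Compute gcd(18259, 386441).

19

Euclid: 386441 = 21·18259 + 3002; 18259 = 6·3002 + 247; 3002 = 12·247 + 38; 247 = 6·38 + 19; 38 = 2·19 + 0. Last nonzero remainder: 19.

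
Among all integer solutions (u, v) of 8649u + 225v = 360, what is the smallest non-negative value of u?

Euclid: 8649 = 38·225 + 99; 225 = 2·99 + 27; 99 = 3·27 + 18; 27 = 1·18 + 9; 18 = 2·9 + 0 → gcd = 9; 360 = 9·40.
Back-substitution yields 8649·(-9) + 225·(346) = 9, so one solution is u = -9·40 = -360, v = 346·40 = 13840.
Solutions in u differ by 225/9 = 25; the one in [0, 25) is -360 mod 25 = 15.

15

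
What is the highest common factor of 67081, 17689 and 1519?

gcd(67081, 17689): 67081 = 3·17689 + 14014; 17689 = 1·14014 + 3675; 14014 = 3·3675 + 2989; 3675 = 1·2989 + 686; 2989 = 4·686 + 245; 686 = 2·245 + 196; 245 = 1·196 + 49; 196 = 4·49 + 0 → 49
gcd(49, 1519): 1519 = 31·49 + 0 → 49

49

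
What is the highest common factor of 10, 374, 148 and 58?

2

10 = 2 · 5; 374 = 2 · 11 · 17; 148 = 2² · 37; 58 = 2 · 29
gcd takes min exponent of each prime: 2 = 2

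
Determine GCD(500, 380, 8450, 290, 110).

gcd(500, 380): 500 = 1·380 + 120; 380 = 3·120 + 20; 120 = 6·20 + 0 → 20
gcd(20, 8450): 8450 = 422·20 + 10; 20 = 2·10 + 0 → 10
gcd(10, 290): 290 = 29·10 + 0 → 10
gcd(10, 110): 110 = 11·10 + 0 → 10

10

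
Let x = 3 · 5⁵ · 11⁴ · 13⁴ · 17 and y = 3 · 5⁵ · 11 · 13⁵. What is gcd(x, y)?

2945353125

min exponent per shared prime: 3 · 5⁵ · 11 · 13⁴ = 2945353125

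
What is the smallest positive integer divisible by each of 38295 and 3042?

38295 = 3² · 5 · 23 · 37; 3042 = 2 · 3² · 13²
max exponents: 2 · 3² · 5 · 13² · 23 · 37 = 12943710

12943710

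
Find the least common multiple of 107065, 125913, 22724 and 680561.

26970264927060

107065 = 5 · 7² · 19 · 23; 125913 = 3 · 19 · 47²; 22724 = 2² · 13 · 19 · 23; 680561 = 7² · 17 · 19 · 43
lcm takes max exponent of each prime: 2² · 3 · 5 · 7² · 13 · 17 · 19 · 23 · 43 · 47² = 26970264927060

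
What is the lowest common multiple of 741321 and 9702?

16309062

741321 = 3² · 7² · 41²; 9702 = 2 · 3² · 7² · 11
max exponents: 2 · 3² · 7² · 11 · 41² = 16309062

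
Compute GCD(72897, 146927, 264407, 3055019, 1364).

11

72897 = 3 · 11 · 47²; 146927 = 11 · 19² · 37; 264407 = 11 · 13 · 43²; 3055019 = 11 · 17² · 31²; 1364 = 2² · 11 · 31
gcd takes min exponent of each prime: 11 = 11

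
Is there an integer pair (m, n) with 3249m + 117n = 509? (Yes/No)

gcd(3249, 117): 3249 = 27·117 + 90; 117 = 1·90 + 27; 90 = 3·27 + 9; 27 = 3·9 + 0 → 9
9 does not divide 509, so a solution does not exist.

No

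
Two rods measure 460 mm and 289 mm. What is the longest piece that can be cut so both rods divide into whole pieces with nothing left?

Euclid: 460 = 1·289 + 171; 289 = 1·171 + 118; 171 = 1·118 + 53; 118 = 2·53 + 12; 53 = 4·12 + 5; 12 = 2·5 + 2; 5 = 2·2 + 1; 2 = 2·1 + 0. Last nonzero remainder: 1.

1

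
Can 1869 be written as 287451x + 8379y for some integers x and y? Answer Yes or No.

gcd(287451, 8379): 287451 = 34·8379 + 2565; 8379 = 3·2565 + 684; 2565 = 3·684 + 513; 684 = 1·513 + 171; 513 = 3·171 + 0 → 171
171 does not divide 1869, so a solution does not exist.

No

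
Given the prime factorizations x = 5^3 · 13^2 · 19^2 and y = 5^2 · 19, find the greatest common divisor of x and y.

475

min exponent per shared prime: 5^2 · 19 = 475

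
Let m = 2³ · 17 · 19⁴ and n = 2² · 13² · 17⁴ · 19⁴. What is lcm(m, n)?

max exponent per prime: 2³ · 13² · 17⁴ · 19⁴ = 14715898405832

14715898405832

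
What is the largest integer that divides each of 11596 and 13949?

13

11596 = 2² · 13 · 223
13949 = 13 · 29 · 37
Common: 13 = 13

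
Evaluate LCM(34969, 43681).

12623809

gcd first: 43681 = 1·34969 + 8712; 34969 = 4·8712 + 121; 8712 = 72·121 + 0 → gcd = 121
lcm = 34969·43681/gcd = 1527480889/121 = 12623809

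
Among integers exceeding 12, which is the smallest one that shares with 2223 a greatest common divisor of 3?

2223 = 3·741. Any m with gcd(m, 2223) = 3 is a multiple of 3, say 3s, with s coprime to 741.
Need s > 12/3, so s ≥ 5. First s ≥ 5 with gcd(s, 741) = 1 is s = 5. Thus m = 3·5 = 15.

15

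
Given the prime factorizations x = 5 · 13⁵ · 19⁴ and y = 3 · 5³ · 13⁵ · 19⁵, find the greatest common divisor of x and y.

min exponent per shared prime: 5 · 13⁵ · 19⁴ = 241936375265

241936375265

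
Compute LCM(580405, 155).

17992555

580405 = 5 · 7² · 23 · 103; 155 = 5 · 31
max exponents: 5 · 7² · 23 · 31 · 103 = 17992555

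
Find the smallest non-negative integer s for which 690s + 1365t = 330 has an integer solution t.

gcd(690, 1365) = 15 (Euclid: 1365 = 1·690 + 675; 690 = 1·675 + 15; 675 = 45·15 + 0), and 15 | 330.
Extended Euclid: 690·(2) + 1365·(-1) = 15. Scale by 22: s₀ = 44.
General solution s = s₀ + 91k; reducing mod 91 gives s = 44 (and t = -22).

44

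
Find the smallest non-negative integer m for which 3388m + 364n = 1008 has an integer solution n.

9

Reduce mod 364: 3388m ≡ 1008 (mod 364). With g = gcd(3388, 364) = 28 dividing 1008, divide through: 121m ≡ 36 (mod 13).
Since gcd(121, 13) = 1, m ≡ 36·(121)⁻¹ ≡ 9 (mod 13). Smallest non-negative: 9.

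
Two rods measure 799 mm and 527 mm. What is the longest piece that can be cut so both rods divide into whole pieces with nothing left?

Euclid: 799 = 1·527 + 272; 527 = 1·272 + 255; 272 = 1·255 + 17; 255 = 15·17 + 0. Last nonzero remainder: 17.

17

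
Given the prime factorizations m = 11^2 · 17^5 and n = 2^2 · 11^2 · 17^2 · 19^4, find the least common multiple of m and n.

max exponent per prime: 2^2 · 11^2 · 17^5 · 19^4 = 89557997102948

89557997102948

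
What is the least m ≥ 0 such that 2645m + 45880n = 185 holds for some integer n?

8621

gcd(2645, 45880) = 5 (Euclid: 45880 = 17·2645 + 915; 2645 = 2·915 + 815; 915 = 1·815 + 100; 815 = 8·100 + 15; 100 = 6·15 + 10; 15 = 1·10 + 5; 10 = 2·5 + 0), and 5 | 185.
Extended Euclid: 2645·(3209) + 45880·(-185) = 5. Scale by 37: m₀ = 118733.
General solution m = m₀ + 9176t; reducing mod 9176 gives m = 8621 (and n = -497).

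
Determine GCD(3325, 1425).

Euclid: 3325 = 2·1425 + 475; 1425 = 3·475 + 0. Last nonzero remainder: 475.

475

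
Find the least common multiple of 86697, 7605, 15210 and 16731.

9536670

86697 = 3³ · 13² · 19; 7605 = 3² · 5 · 13²; 15210 = 2 · 3² · 5 · 13²; 16731 = 3² · 11 · 13²
lcm takes max exponent of each prime: 2 · 3³ · 5 · 11 · 13² · 19 = 9536670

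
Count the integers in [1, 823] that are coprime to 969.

Prime factors of 969: 3, 17, 19. Count integers ≤ 823 divisible by none of them.
By inclusion–exclusion: 823 − ⌊823/3⌋ − ⌊823/17⌋ − ⌊823/19⌋ + ⌊823/51⌋ + ⌊823/57⌋ + ⌊823/323⌋ − ⌊823/969⌋ = 490.

490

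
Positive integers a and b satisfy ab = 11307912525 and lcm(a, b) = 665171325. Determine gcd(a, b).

17

From gcd × lcm = ab: gcd = 11307912525 / 665171325 = 17.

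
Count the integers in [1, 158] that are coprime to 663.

663 = 3·13·17. Inclusion–exclusion on these primes:
158 − ⌊158/3⌋ − ⌊158/13⌋ − ⌊158/17⌋ + ⌊158/39⌋ + ⌊158/51⌋ + ⌊158/221⌋ − ⌊158/663⌋ = 92

92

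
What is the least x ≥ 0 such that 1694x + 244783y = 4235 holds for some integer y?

Euclid: 244783 = 144·1694 + 847; 1694 = 2·847 + 0 → gcd = 847; 4235 = 847·5.
Back-substitution yields 1694·(-144) + 244783·(1) = 847, so one solution is x = -144·5 = -720, y = 1·5 = 5.
Solutions in x differ by 244783/847 = 289; the one in [0, 289) is -720 mod 289 = 147.

147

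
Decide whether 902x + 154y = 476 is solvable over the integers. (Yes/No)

gcd(902, 154): 902 = 5·154 + 132; 154 = 1·132 + 22; 132 = 6·22 + 0 → 22
22 does not divide 476, so a solution does not exist.

No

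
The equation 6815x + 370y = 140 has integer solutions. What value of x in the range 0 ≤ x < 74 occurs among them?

20

Euclid: 6815 = 18·370 + 155; 370 = 2·155 + 60; 155 = 2·60 + 35; 60 = 1·35 + 25; 35 = 1·25 + 10; 25 = 2·10 + 5; 10 = 2·5 + 0 → gcd = 5; 140 = 5·28.
Back-substitution yields 6815·(-31) + 370·(571) = 5, so one solution is x = -31·28 = -868, y = 571·28 = 15988.
Solutions in x differ by 370/5 = 74; the one in [0, 74) is -868 mod 74 = 20.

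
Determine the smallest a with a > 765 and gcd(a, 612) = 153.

1071

612 = 153·4. Any a with gcd(a, 612) = 153 is a multiple of 153, say 153s, with s coprime to 4.
Need s > 765/153, so s ≥ 6. First s ≥ 6 with gcd(s, 4) = 1 is s = 7. Thus a = 153·7 = 1071.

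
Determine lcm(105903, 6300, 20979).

3526569900

105903 = 3² · 7 · 41²; 6300 = 2² · 3² · 5² · 7; 20979 = 3⁴ · 7 · 37
lcm takes max exponent of each prime: 2² · 3⁴ · 5² · 7 · 37 · 41² = 3526569900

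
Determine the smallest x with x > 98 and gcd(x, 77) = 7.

105

77 = 7·11. Any x with gcd(x, 77) = 7 is a multiple of 7, say 7s, with s coprime to 11.
Need s > 98/7, so s ≥ 15. First s ≥ 15 with gcd(s, 11) = 1 is s = 15. Thus x = 7·15 = 105.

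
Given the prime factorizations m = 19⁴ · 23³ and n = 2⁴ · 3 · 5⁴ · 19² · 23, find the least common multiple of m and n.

47568468210000

max exponent per prime: 2⁴ · 3 · 5⁴ · 19⁴ · 23³ = 47568468210000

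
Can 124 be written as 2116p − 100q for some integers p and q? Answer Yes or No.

Yes

gcd(2116, 100): 2116 = 21·100 + 16; 100 = 6·16 + 4; 16 = 4·4 + 0 → 4
4 divides 124, so a solution exists.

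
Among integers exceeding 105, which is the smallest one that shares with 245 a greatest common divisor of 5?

110

Multiples of 5 above 105: 5·22, 5·23, … . Need the cofactor coprime to 245/5 = 49.
Checking s = 22, 23, … the first with gcd(s, 49) = 1 is s = 22, giving 110.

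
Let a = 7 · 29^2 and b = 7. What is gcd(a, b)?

min exponent per shared prime: 7 = 7

7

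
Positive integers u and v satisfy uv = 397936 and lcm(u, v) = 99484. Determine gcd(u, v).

4

gcd·lcm = product, so gcd = 397936/99484 = 4.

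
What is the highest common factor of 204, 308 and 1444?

gcd(204, 308): 308 = 1·204 + 104; 204 = 1·104 + 100; 104 = 1·100 + 4; 100 = 25·4 + 0 → 4
gcd(4, 1444): 1444 = 361·4 + 0 → 4

4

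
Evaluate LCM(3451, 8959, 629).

3451 = 7 · 17 · 29; 8959 = 17² · 31; 629 = 17 · 37
lcm takes max exponent of each prime: 7 · 17² · 29 · 31 · 37 = 67291049

67291049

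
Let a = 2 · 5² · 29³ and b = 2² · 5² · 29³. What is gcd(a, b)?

1219450

min exponent per shared prime: 2 · 5² · 29³ = 1219450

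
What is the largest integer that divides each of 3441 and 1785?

3

Euclid: 3441 = 1·1785 + 1656; 1785 = 1·1656 + 129; 1656 = 12·129 + 108; 129 = 1·108 + 21; 108 = 5·21 + 3; 21 = 7·3 + 0. Last nonzero remainder: 3.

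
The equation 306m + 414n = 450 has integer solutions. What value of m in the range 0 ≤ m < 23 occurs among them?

15

Euclid: 414 = 1·306 + 108; 306 = 2·108 + 90; 108 = 1·90 + 18; 90 = 5·18 + 0 → gcd = 18; 450 = 18·25.
Back-substitution yields 306·(-4) + 414·(3) = 18, so one solution is m = -4·25 = -100, n = 3·25 = 75.
Solutions in m differ by 414/18 = 23; the one in [0, 23) is -100 mod 23 = 15.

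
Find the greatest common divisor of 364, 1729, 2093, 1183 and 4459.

91

364 = 2² · 7 · 13; 1729 = 7 · 13 · 19; 2093 = 7 · 13 · 23; 1183 = 7 · 13²; 4459 = 7³ · 13
gcd takes min exponent of each prime: 7 · 13 = 91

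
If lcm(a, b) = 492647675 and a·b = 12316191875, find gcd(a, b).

25

From gcd × lcm = ab: gcd = 12316191875 / 492647675 = 25.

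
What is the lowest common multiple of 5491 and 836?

241604

5491 = 17² · 19; 836 = 2² · 11 · 19
max exponents: 2² · 11 · 17² · 19 = 241604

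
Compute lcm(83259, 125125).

gcd first: 125125 = 1·83259 + 41866; 83259 = 1·41866 + 41393; 41866 = 1·41393 + 473; 41393 = 87·473 + 242; 473 = 1·242 + 231; 242 = 1·231 + 11; 231 = 21·11 + 0 → gcd = 11
lcm = 83259·125125/gcd = 10417782375/11 = 947071125

947071125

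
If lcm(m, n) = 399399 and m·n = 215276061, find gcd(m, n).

539

gcd·lcm = product, so gcd = 215276061/399399 = 539.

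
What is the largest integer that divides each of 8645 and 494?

8645 = 5 · 7 · 13 · 19
494 = 2 · 13 · 19
Common: 13 · 19 = 247

247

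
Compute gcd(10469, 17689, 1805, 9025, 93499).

361

gcd(10469, 17689): 17689 = 1·10469 + 7220; 10469 = 1·7220 + 3249; 7220 = 2·3249 + 722; 3249 = 4·722 + 361; 722 = 2·361 + 0 → 361
gcd(361, 1805): 1805 = 5·361 + 0 → 361
gcd(361, 9025): 9025 = 25·361 + 0 → 361
gcd(361, 93499): 93499 = 259·361 + 0 → 361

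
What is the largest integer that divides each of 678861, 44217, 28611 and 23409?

678861 = 3⁴ · 17² · 29; 44217 = 3² · 17³; 28611 = 3² · 11 · 17²; 23409 = 3⁴ · 17²
gcd takes min exponent of each prime: 3² · 17² = 2601

2601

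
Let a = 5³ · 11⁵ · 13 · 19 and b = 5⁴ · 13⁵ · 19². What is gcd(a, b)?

min exponent per shared prime: 5³ · 13 · 19 = 30875

30875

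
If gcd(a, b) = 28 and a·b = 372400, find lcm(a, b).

Since gcd(a,b)·lcm(a,b) = ab, lcm = 372400/28 = 13300.

13300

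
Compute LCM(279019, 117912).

gcd first: 279019 = 2·117912 + 43195; 117912 = 2·43195 + 31522; 43195 = 1·31522 + 11673; 31522 = 2·11673 + 8176; 11673 = 1·8176 + 3497; 8176 = 2·3497 + 1182; 3497 = 2·1182 + 1133; 1182 = 1·1133 + 49; 1133 = 23·49 + 6; 49 = 8·6 + 1; 6 = 6·1 + 0 → gcd = 1
lcm = 279019·117912/gcd = 32899688328/1 = 32899688328

32899688328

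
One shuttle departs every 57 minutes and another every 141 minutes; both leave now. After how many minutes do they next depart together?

gcd first: 141 = 2·57 + 27; 57 = 2·27 + 3; 27 = 9·3 + 0 → gcd = 3
lcm = 57·141/gcd = 8037/3 = 2679

2679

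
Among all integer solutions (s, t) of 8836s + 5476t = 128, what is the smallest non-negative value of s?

1356

gcd(8836, 5476) = 4 (Euclid: 8836 = 1·5476 + 3360; 5476 = 1·3360 + 2116; 3360 = 1·2116 + 1244; 2116 = 1·1244 + 872; 1244 = 1·872 + 372; 872 = 2·372 + 128; 372 = 2·128 + 116; 128 = 1·116 + 12; 116 = 9·12 + 8; 12 = 1·8 + 4; 8 = 2·4 + 0), and 4 | 128.
Extended Euclid: 8836·(-471) + 5476·(760) = 4. Scale by 32: s₀ = -15072.
General solution s = s₀ + 1369k; reducing mod 1369 gives s = 1356 (and t = -2188).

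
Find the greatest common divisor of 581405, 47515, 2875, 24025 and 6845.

5

gcd(581405, 47515): 581405 = 12·47515 + 11225; 47515 = 4·11225 + 2615; 11225 = 4·2615 + 765; 2615 = 3·765 + 320; 765 = 2·320 + 125; 320 = 2·125 + 70; 125 = 1·70 + 55; 70 = 1·55 + 15; 55 = 3·15 + 10; 15 = 1·10 + 5; 10 = 2·5 + 0 → 5
gcd(5, 2875): 2875 = 575·5 + 0 → 5
gcd(5, 24025): 24025 = 4805·5 + 0 → 5
gcd(5, 6845): 6845 = 1369·5 + 0 → 5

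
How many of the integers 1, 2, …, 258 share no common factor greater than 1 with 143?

217

Prime factors of 143: 11, 13. Count integers ≤ 258 divisible by none of them.
By inclusion–exclusion: 258 − ⌊258/11⌋ − ⌊258/13⌋ + ⌊258/143⌋ = 217.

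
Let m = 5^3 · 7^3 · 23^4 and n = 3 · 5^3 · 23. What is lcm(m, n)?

35994548625

max exponent per prime: 3 · 5^3 · 7^3 · 23^4 = 35994548625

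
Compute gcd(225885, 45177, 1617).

33

gcd(225885, 45177): 225885 = 5·45177 + 0 → 45177
gcd(45177, 1617): 45177 = 27·1617 + 1518; 1617 = 1·1518 + 99; 1518 = 15·99 + 33; 99 = 3·33 + 0 → 33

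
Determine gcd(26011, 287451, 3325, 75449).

gcd(26011, 287451): 287451 = 11·26011 + 1330; 26011 = 19·1330 + 741; 1330 = 1·741 + 589; 741 = 1·589 + 152; 589 = 3·152 + 133; 152 = 1·133 + 19; 133 = 7·19 + 0 → 19
gcd(19, 3325): 3325 = 175·19 + 0 → 19
gcd(19, 75449): 75449 = 3971·19 + 0 → 19

19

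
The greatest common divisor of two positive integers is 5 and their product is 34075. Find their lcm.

For any two positive integers, gcd × lcm equals their product. Hence lcm = 34075 / 5 = 6815.

6815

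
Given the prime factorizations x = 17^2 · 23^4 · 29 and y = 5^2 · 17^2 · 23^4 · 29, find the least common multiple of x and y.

58633685525

max exponent per prime: 5^2 · 17^2 · 23^4 · 29 = 58633685525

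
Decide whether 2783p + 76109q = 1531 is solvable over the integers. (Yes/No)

No

gcd(2783, 76109): 76109 = 27·2783 + 968; 2783 = 2·968 + 847; 968 = 1·847 + 121; 847 = 7·121 + 0 → 121
121 does not divide 1531, so a solution does not exist.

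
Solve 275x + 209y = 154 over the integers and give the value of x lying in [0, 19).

15

Euclid: 275 = 1·209 + 66; 209 = 3·66 + 11; 66 = 6·11 + 0 → gcd = 11; 154 = 11·14.
Back-substitution yields 275·(-3) + 209·(4) = 11, so one solution is x = -3·14 = -42, y = 4·14 = 56.
Solutions in x differ by 209/11 = 19; the one in [0, 19) is -42 mod 19 = 15.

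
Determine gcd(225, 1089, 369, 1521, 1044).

225 = 3² · 5²; 1089 = 3² · 11²; 369 = 3² · 41; 1521 = 3² · 13²; 1044 = 2² · 3² · 29
gcd takes min exponent of each prime: 3² = 9

9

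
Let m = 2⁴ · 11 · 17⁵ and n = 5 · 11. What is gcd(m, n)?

min exponent per shared prime: 11 = 11

11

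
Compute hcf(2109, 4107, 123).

3

gcd(2109, 4107): 4107 = 1·2109 + 1998; 2109 = 1·1998 + 111; 1998 = 18·111 + 0 → 111
gcd(111, 123): 123 = 1·111 + 12; 111 = 9·12 + 3; 12 = 4·3 + 0 → 3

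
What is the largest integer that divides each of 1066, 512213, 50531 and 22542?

13

1066 = 2 · 13 · 41; 512213 = 13 · 31² · 41; 50531 = 13³ · 23; 22542 = 2 · 3 · 13 · 17²
gcd takes min exponent of each prime: 13 = 13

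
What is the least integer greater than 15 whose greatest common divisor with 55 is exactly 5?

20

gcd(a, 55) = 5 forces 5 | a; write a = 5s. Then gcd(5s, 5·11) = 5·gcd(s, 11), so need gcd(s, 11) = 1.
5s > 15 gives s ≥ 4. The least s ≥ 4 coprime to 11 is 4, so a = 5·4 = 20.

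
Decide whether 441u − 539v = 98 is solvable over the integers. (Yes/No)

gcd(441, 539): 539 = 1·441 + 98; 441 = 4·98 + 49; 98 = 2·49 + 0 → 49
49 divides 98, so a solution exists.

Yes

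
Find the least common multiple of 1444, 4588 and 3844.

lcm(1444, 4588) = 1444·4588/gcd = 6625072/4 = 1656268
lcm(1656268, 3844) = 1656268·3844/gcd = 6366694192/124 = 51344308

51344308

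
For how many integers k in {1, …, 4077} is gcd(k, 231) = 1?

2118

231 = 3·7·11. Inclusion–exclusion on these primes:
4077 − ⌊4077/3⌋ − ⌊4077/7⌋ − ⌊4077/11⌋ + ⌊4077/21⌋ + ⌊4077/33⌋ + ⌊4077/77⌋ − ⌊4077/231⌋ = 2118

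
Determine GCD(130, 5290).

130 = 2 · 5 · 13
5290 = 2 · 5 · 23²
Common: 2 · 5 = 10

10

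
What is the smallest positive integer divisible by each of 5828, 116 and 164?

5828 = 2² · 31 · 47; 116 = 2² · 29; 164 = 2² · 41
lcm takes max exponent of each prime: 2² · 29 · 31 · 41 · 47 = 6929492

6929492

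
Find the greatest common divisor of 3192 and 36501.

3

3192 = 2³ · 3 · 7 · 19
36501 = 3 · 23³
Common: 3 = 3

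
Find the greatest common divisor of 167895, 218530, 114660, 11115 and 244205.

65

gcd(167895, 218530): 218530 = 1·167895 + 50635; 167895 = 3·50635 + 15990; 50635 = 3·15990 + 2665; 15990 = 6·2665 + 0 → 2665
gcd(2665, 114660): 114660 = 43·2665 + 65; 2665 = 41·65 + 0 → 65
gcd(65, 11115): 11115 = 171·65 + 0 → 65
gcd(65, 244205): 244205 = 3757·65 + 0 → 65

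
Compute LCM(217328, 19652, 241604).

772166384

217328 = 2⁴ · 17² · 47; 19652 = 2² · 17³; 241604 = 2² · 11 · 17² · 19
lcm takes max exponent of each prime: 2⁴ · 11 · 17³ · 19 · 47 = 772166384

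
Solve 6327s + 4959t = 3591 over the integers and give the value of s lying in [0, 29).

28

Reduce mod 4959: 6327s ≡ 3591 (mod 4959). With g = gcd(6327, 4959) = 171 dividing 3591, divide through: 37s ≡ 21 (mod 29).
Since gcd(37, 29) = 1, s ≡ 21·(37)⁻¹ ≡ 28 (mod 29). Smallest non-negative: 28.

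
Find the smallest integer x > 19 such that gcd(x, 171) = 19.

38

Multiples of 19 above 19: 19·2, 19·3, … . Need the cofactor coprime to 171/19 = 9.
Checking s = 2, 3, … the first with gcd(s, 9) = 1 is s = 2, giving 38.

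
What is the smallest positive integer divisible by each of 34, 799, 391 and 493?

34 = 2 · 17; 799 = 17 · 47; 391 = 17 · 23; 493 = 17 · 29
lcm takes max exponent of each prime: 2 · 17 · 23 · 29 · 47 = 1065866

1065866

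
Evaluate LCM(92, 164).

3772

92 = 2² · 23; 164 = 2² · 41
max exponents: 2² · 23 · 41 = 3772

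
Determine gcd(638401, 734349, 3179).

gcd(638401, 734349): 734349 = 1·638401 + 95948; 638401 = 6·95948 + 62713; 95948 = 1·62713 + 33235; 62713 = 1·33235 + 29478; 33235 = 1·29478 + 3757; 29478 = 7·3757 + 3179; 3757 = 1·3179 + 578; 3179 = 5·578 + 289; 578 = 2·289 + 0 → 289
gcd(289, 3179): 3179 = 11·289 + 0 → 289

289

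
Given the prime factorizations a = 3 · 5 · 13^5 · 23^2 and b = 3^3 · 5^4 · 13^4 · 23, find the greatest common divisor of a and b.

min exponent per shared prime: 3 · 5 · 13^4 · 23 = 9853545

9853545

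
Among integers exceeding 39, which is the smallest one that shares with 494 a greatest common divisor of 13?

65

gcd(m, 494) = 13 forces 13 | m; write m = 13s. Then gcd(13s, 13·38) = 13·gcd(s, 38), so need gcd(s, 38) = 1.
13s > 39 gives s ≥ 4. The least s ≥ 4 coprime to 38 is 5, so m = 13·5 = 65.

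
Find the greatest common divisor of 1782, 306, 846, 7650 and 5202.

18

gcd(1782, 306): 1782 = 5·306 + 252; 306 = 1·252 + 54; 252 = 4·54 + 36; 54 = 1·36 + 18; 36 = 2·18 + 0 → 18
gcd(18, 846): 846 = 47·18 + 0 → 18
gcd(18, 7650): 7650 = 425·18 + 0 → 18
gcd(18, 5202): 5202 = 289·18 + 0 → 18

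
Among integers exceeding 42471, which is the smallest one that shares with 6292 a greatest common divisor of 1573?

45617

6292 = 1573·4. Any a with gcd(a, 6292) = 1573 is a multiple of 1573, say 1573s, with s coprime to 4.
Need s > 42471/1573, so s ≥ 28. First s ≥ 28 with gcd(s, 4) = 1 is s = 29. Thus a = 1573·29 = 45617.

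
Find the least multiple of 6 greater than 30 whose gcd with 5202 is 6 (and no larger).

5202 = 6·867. Any a with gcd(a, 5202) = 6 is a multiple of 6, say 6s, with s coprime to 867.
Need s > 30/6, so s ≥ 6. First s ≥ 6 with gcd(s, 867) = 1 is s = 7. Thus a = 6·7 = 42.

42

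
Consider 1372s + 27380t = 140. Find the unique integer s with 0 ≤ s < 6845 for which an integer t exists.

gcd(1372, 27380) = 4 (Euclid: 27380 = 19·1372 + 1312; 1372 = 1·1312 + 60; 1312 = 21·60 + 52; 60 = 1·52 + 8; 52 = 6·8 + 4; 8 = 2·4 + 0), and 4 | 140.
Extended Euclid: 1372·(-3193) + 27380·(160) = 4. Scale by 35: s₀ = -111755.
General solution s = s₀ + 6845k; reducing mod 6845 gives s = 4610 (and t = -231).

4610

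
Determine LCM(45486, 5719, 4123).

45486 = 2 · 3² · 7 · 19²; 5719 = 7 · 19 · 43; 4123 = 7 · 19 · 31
lcm takes max exponent of each prime: 2 · 3² · 7 · 19² · 31 · 43 = 60632838

60632838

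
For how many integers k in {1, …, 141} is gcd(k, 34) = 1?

Prime factors of 34: 2, 17. Count integers ≤ 141 divisible by none of them.
By inclusion–exclusion: 141 − ⌊141/2⌋ − ⌊141/17⌋ + ⌊141/34⌋ = 67.

67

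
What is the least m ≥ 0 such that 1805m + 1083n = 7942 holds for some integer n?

2

Reduce mod 1083: 1805m ≡ 7942 (mod 1083). With g = gcd(1805, 1083) = 361 dividing 7942, divide through: 5m ≡ 22 (mod 3).
Since gcd(5, 3) = 1, m ≡ 22·(5)⁻¹ ≡ 2 (mod 3). Smallest non-negative: 2.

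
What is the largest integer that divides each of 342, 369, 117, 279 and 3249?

9

342 = 2 · 3² · 19; 369 = 3² · 41; 117 = 3² · 13; 279 = 3² · 31; 3249 = 3² · 19²
gcd takes min exponent of each prime: 3² = 9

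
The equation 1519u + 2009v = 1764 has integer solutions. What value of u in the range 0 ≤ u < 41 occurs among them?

Euclid: 2009 = 1·1519 + 490; 1519 = 3·490 + 49; 490 = 10·49 + 0 → gcd = 49; 1764 = 49·36.
Back-substitution yields 1519·(4) + 2009·(-3) = 49, so one solution is u = 4·36 = 144, v = -3·36 = -108.
Solutions in u differ by 2009/49 = 41; the one in [0, 41) is 144 mod 41 = 21.

21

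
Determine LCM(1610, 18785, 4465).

5401551610

lcm(1610, 18785) = 1610·18785/gcd = 30243850/5 = 6048770
lcm(6048770, 4465) = 6048770·4465/gcd = 27007758050/5 = 5401551610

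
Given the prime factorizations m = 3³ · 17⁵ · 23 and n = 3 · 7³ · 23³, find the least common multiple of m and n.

max exponent per prime: 3³ · 7³ · 17⁵ · 23³ = 159987480502059

159987480502059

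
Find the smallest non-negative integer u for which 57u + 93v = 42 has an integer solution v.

4

Reduce mod 93: 57u ≡ 42 (mod 93). With g = gcd(57, 93) = 3 dividing 42, divide through: 19u ≡ 14 (mod 31).
Since gcd(19, 31) = 1, u ≡ 14·(19)⁻¹ ≡ 4 (mod 31). Smallest non-negative: 4.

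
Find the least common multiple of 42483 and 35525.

42483 = 3 · 7² · 17²; 35525 = 5² · 7² · 29
max exponents: 3 · 5² · 7² · 17² · 29 = 30800175

30800175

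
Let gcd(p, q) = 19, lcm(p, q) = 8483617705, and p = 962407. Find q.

167485

p·q = gcd·lcm = 19·8483617705 = 161188736395, so q = 161188736395/962407 = 167485.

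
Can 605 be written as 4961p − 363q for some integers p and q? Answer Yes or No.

gcd(4961, 363): 4961 = 13·363 + 242; 363 = 1·242 + 121; 242 = 2·121 + 0 → 121
121 divides 605, so a solution exists.

Yes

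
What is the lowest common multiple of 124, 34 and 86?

lcm(124, 34) = 124·34/gcd = 4216/2 = 2108
lcm(2108, 86) = 2108·86/gcd = 181288/2 = 90644

90644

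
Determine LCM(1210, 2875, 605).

695750

lcm(1210, 2875) = 1210·2875/gcd = 3478750/5 = 695750
lcm(695750, 605) = 695750·605/gcd = 420928750/605 = 695750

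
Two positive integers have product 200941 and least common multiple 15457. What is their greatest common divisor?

13

From gcd × lcm = uv: gcd = 200941 / 15457 = 13.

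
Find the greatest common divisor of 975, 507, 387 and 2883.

3

975 = 3 · 5² · 13; 507 = 3 · 13²; 387 = 3² · 43; 2883 = 3 · 31²
gcd takes min exponent of each prime: 3 = 3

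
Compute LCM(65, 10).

65 = 5 · 13; 10 = 2 · 5
max exponents: 2 · 5 · 13 = 130

130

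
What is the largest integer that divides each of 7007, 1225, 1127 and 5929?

49

gcd(7007, 1225): 7007 = 5·1225 + 882; 1225 = 1·882 + 343; 882 = 2·343 + 196; 343 = 1·196 + 147; 196 = 1·147 + 49; 147 = 3·49 + 0 → 49
gcd(49, 1127): 1127 = 23·49 + 0 → 49
gcd(49, 5929): 5929 = 121·49 + 0 → 49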